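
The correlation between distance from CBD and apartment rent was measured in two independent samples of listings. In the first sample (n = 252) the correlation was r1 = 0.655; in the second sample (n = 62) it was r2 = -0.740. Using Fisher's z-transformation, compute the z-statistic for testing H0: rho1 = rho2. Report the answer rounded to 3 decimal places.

11.979

Fisher z-transforms: z1 = atanh(0.655) = 0.784006, z2 = atanh(-0.740) = -0.950479; difference d = 1.734485
Var(d) = 1/249 + 1/59 = 0.0040161 + 0.0169492 = 0.0209653
z = d/√Var(d) = 1.734485 / √0.0209653 = 1.734485 / 0.144794 = 11.979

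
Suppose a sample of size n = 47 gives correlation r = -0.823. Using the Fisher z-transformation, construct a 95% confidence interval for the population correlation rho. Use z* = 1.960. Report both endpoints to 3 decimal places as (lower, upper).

Fisher z: z_r = atanh(r) = ½·ln((1+(-0.823))/(1−(-0.823))) = -1.166045
SE(z) = 1/√(n−3) = 1/√44 = 0.150756
95% ⇒ z* = 1.960; margin = 1.960·0.150756 = 0.295482
CI on z-scale: (-1.461527, -0.870563)
Back-transform: tanh(-1.461527) = -0.897949, tanh(-0.870563) = -0.701660

(-0.898, -0.702)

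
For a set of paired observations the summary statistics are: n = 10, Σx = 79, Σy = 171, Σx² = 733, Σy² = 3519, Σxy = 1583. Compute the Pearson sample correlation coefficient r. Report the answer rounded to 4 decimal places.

0.9119

S_xy = nΣxy − ΣxΣy = 10·1583 − 79·171 = 15830 − 13509 = 2321
S_xx = nΣx² − (Σx)² = 10·733 − 79² = 7330 − 6241 = 1089
S_yy = nΣy² − (Σy)² = 10·3519 − 171² = 35190 − 29241 = 5949
r = S_xy / √(S_xx·S_yy) = 2321 / √(1089·5949) = 2321 / √6478461 = 2321 / 2545.2821 = 0.9119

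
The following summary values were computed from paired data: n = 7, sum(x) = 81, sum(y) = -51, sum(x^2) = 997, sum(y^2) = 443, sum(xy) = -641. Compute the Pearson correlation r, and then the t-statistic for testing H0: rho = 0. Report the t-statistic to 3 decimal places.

-2.775

Numerator: nΣxy − (Σx)(Σy) = 7·(-641) − (81)(-51) = -356
Denominator: √[(nΣx²−(Σx)²)(nΣy²−(Σy)²)]
  nΣx²−(Σx)² = 7·997 − 6561 = 418;  nΣy²−(Σy)² = 7·443 − 2601 = 500
  √(418·500) = √209000 = 457.1652
r = -356 / 457.1652 = -0.7787
t = r·√(n−2)/√(1−r²) = -0.7787·√5 / √(1−0.606374) = -1.741226 / 0.627396 = -2.775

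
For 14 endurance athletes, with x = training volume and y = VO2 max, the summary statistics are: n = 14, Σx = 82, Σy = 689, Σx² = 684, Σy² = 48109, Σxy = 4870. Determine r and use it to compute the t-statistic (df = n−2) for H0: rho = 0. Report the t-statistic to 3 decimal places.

1.950

Numerator: nΣxy − (Σx)(Σy) = 14·4870 − (82)(689) = 11682
Denominator: √[(nΣx²−(Σx)²)(nΣy²−(Σy)²)]
  nΣx²−(Σx)² = 14·684 − 6724 = 2852;  nΣy²−(Σy)² = 14·48109 − 474721 = 198805
  √(2852·198805) = √566991860 = 23811.5909
r = 11682 / 23811.5909 = 0.4906
t = r·√(n−2)/√(1−r²) = 0.4906·√12 / √(1−0.240688) = 1.699488 / 0.871385 = 1.950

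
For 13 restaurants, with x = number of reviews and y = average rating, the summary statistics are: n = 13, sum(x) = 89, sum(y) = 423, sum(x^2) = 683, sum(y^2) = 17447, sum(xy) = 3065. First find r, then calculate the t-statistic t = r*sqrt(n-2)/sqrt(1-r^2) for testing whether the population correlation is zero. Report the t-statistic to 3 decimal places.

S_xy = nΣxy − ΣxΣy = 13·3065 − 89·423 = 39845 − 37647 = 2198
S_xx = nΣx² − (Σx)² = 13·683 − 89² = 8879 − 7921 = 958
S_yy = nΣy² − (Σy)² = 13·17447 − 423² = 226811 − 178929 = 47882
r = S_xy / √(S_xx·S_yy) = 2198 / √(958·47882) = 2198 / √45870956 = 2198 / 6772.8101 = 0.3245
t = r·√(n−2)/√(1−r²) = 0.3245·√11 / √(1−0.105300) = 1.076245 / 0.945886 = 1.138

1.138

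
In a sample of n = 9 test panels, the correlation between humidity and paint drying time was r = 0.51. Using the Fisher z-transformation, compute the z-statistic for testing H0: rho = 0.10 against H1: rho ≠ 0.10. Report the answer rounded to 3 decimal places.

z_r = atanh(0.51) = 0.562730,  z_0 = atanh(0.10) = 0.100335
SE = 1/√(n−3) = 1/√6 = 0.408248
z = (z_r − z_0)/SE = (0.562730 − 0.100335) / 0.408248 = 0.462395 / 0.408248 = 1.133

1.133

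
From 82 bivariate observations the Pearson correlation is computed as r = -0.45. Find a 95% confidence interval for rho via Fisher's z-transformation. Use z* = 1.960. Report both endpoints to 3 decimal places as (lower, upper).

(-0.608, -0.258)

z_r = atanh(-0.45) = -0.484700;  SE = 1/√(n−3) = 1/√79 = 0.112509
z-limits: -0.484700 ± 1.960·0.112509 = -0.484700 ± 0.220518 = [-0.705218, -0.264182]
ρ-limits: (tanh -0.705218, tanh -0.264182) = (-0.608, -0.258)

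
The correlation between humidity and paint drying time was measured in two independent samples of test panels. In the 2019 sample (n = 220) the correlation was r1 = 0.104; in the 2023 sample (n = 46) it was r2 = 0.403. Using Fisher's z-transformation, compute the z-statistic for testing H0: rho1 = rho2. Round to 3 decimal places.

-1.934

z1 = atanh(0.104) = 0.104377,  z2 = atanh(0.403) = 0.427225
SE = √(1/(n1−3) + 1/(n2−3)) = √(1/217 + 1/43) = √(0.0046083 + 0.0232558) = √0.0278641 = 0.166925
z = (z1 − z2)/SE = (0.104377 − 0.427225) / 0.166925 = -0.322848 / 0.166925 = -1.934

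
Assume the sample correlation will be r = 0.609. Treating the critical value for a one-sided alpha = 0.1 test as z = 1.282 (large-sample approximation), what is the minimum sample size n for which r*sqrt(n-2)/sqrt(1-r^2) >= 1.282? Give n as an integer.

5

Need r·√(n−2)/√(1−r²) ≥ 1.282
√(n−2) ≥ 1.282·√(1−0.370881) / 0.609 = 1.282·0.793170 / 0.609 = 1.6697
n−2 ≥ 2.7879  ⇒  n ≥ 4.7879
Smallest integer n = 5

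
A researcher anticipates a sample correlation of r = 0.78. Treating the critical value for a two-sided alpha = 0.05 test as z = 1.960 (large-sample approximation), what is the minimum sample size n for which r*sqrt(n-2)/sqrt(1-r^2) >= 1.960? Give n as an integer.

5

r√(n−2)/√(1−r²) ≥ 1.960  ⇔  n−2 ≥ (1.960)²·(1−r²)/r²
(1−r²)/r² = (1−0.6084)/0.6084 = 0.6437
n ≥ 2 + 3.8416·0.6437 = 2 + 2.4728 = 4.4728
⌈4.4728⌉ = 5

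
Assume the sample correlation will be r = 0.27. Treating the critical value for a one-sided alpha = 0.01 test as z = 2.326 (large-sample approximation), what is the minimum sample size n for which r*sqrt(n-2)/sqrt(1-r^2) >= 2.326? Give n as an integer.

71

Need r·√(n−2)/√(1−r²) ≥ 2.326
√(n−2) ≥ 2.326·√(1−0.0729) / 0.27 = 2.326·0.962860 / 0.27 = 8.2949
n−2 ≥ 68.8054  ⇒  n ≥ 70.8054
Smallest integer n = 71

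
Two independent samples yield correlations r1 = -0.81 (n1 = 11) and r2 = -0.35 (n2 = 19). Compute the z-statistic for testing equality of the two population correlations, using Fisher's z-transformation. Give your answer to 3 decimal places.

z1 = atanh(-0.81) = -1.127029,  z2 = atanh(-0.35) = -0.365444
SE = √(1/(n1−3) + 1/(n2−3)) = √(1/8 + 1/16) = √(0.1250000 + 0.0625000) = √0.1875000 = 0.433013
z = (z1 − z2)/SE = (-1.127029 − (-0.365444)) / 0.433013 = -0.761585 / 0.433013 = -1.759

-1.759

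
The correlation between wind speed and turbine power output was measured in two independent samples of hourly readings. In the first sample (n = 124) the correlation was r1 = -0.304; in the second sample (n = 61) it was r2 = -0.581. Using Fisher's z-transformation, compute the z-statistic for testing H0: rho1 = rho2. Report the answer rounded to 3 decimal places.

z1 = atanh(-0.304) = -0.313921,  z2 = atanh(-0.581) = -0.663971
SE = √(1/(n1−3) + 1/(n2−3)) = √(1/121 + 1/58) = √(0.0082645 + 0.0172414) = √0.0255059 = 0.159706
z = (z1 − z2)/SE = (-0.313921 − (-0.663971)) / 0.159706 = 0.350050 / 0.159706 = 2.192

2.192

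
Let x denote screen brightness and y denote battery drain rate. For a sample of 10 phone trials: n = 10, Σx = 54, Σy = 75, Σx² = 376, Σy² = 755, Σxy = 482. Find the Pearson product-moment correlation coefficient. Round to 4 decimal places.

0.6041

S_xy = nΣxy − ΣxΣy = 10·482 − 54·75 = 4820 − 4050 = 770
S_xx = nΣx² − (Σx)² = 10·376 − 54² = 3760 − 2916 = 844
S_yy = nΣy² − (Σy)² = 10·755 − 75² = 7550 − 5625 = 1925
r = S_xy / √(S_xx·S_yy) = 770 / √(844·1925) = 770 / √1624700 = 770 / 1274.6372 = 0.6041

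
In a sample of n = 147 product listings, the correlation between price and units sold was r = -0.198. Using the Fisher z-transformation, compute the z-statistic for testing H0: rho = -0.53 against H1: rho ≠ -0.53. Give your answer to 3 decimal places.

4.674

z_r = atanh(-0.198) = -0.200650,  z_0 = atanh(-0.53) = -0.590145
SE = 1/√(n−3) = 1/√144 = 0.083333
z = (z_r − z_0)/SE = (-0.200650 − (-0.590145)) / 0.083333 = 0.389495 / 0.083333 = 4.674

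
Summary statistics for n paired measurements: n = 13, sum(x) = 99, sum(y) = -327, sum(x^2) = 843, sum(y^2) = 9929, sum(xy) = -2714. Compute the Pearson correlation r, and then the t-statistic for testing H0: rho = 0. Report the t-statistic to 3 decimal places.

Numerator: nΣxy − (Σx)(Σy) = 13·(-2714) − (99)(-327) = -2909
Denominator: √[(nΣx²−(Σx)²)(nΣy²−(Σy)²)]
  nΣx²−(Σx)² = 13·843 − 9801 = 1158;  nΣy²−(Σy)² = 13·9929 − 106929 = 22148
  √(1158·22148) = √25647384 = 5064.3246
r = -2909 / 5064.3246 = -0.5744
t = r·√(n−2)/√(1−r²) = -0.5744·√11 / √(1−0.329935) = -1.905069 / 0.818575 = -2.327

-2.327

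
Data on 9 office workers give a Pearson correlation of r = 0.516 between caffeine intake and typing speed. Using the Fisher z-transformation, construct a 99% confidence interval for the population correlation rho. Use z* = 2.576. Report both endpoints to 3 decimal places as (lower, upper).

z_r = atanh(0.516) = 0.570873;  SE = 1/√(n−3) = 1/√6 = 0.408248
z-limits: 0.570873 ± 2.576·0.408248 = 0.570873 ± 1.051647 = [-0.480774, 1.622520]
ρ-limits: (tanh -0.480774, tanh 1.622520) = (-0.447, 0.925)

(-0.447, 0.925)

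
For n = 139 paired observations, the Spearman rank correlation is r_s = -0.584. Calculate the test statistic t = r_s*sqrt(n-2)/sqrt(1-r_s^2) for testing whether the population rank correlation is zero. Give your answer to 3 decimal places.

-8.421

t = r_s·√(n−2) / √(1−r_s²) with r_s = -0.584, n = 139
  = -0.584·√137 / √(1 − 0.341056)
  = -0.584·11.704700 / 0.811754
  = -6.835545 / 0.811754 = -8.421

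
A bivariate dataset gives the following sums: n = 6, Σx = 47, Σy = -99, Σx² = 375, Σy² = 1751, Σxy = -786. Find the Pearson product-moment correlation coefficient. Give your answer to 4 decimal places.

Numerator: nΣxy − (Σx)(Σy) = 6·(-786) − (47)(-99) = -63
Denominator: √[(nΣx²−(Σx)²)(nΣy²−(Σy)²)]
  nΣx²−(Σx)² = 6·375 − 2209 = 41;  nΣy²−(Σy)² = 6·1751 − 9801 = 705
  √(41·705) = √28905 = 170.0147
r = -63 / 170.0147 = -0.3706

-0.3706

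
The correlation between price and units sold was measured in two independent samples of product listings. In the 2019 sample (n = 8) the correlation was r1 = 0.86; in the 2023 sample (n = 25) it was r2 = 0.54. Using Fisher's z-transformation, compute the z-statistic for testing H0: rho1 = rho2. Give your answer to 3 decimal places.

1.391

Fisher z-transforms: z1 = atanh(0.86) = 1.293345, z2 = atanh(0.54) = 0.604156; difference d = 0.689189
Var(d) = 1/5 + 1/22 = 0.2000000 + 0.0454545 = 0.2454545
z = d/√Var(d) = 0.689189 / √0.2454545 = 0.689189 / 0.495434 = 1.391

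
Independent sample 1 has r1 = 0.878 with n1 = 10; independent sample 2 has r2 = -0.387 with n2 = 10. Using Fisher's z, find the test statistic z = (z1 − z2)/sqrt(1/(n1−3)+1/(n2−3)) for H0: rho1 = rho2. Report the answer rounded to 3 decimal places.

z1 = atanh(0.878) = 1.366971,  z2 = atanh(-0.387) = -0.408267
SE = √(1/(n1−3) + 1/(n2−3)) = √(1/7 + 1/7) = √(0.1428571 + 0.1428571) = √0.2857142 = 0.534522
z = (z1 − z2)/SE = (1.366971 − (-0.408267)) / 0.534522 = 1.775238 / 0.534522 = 3.321

3.321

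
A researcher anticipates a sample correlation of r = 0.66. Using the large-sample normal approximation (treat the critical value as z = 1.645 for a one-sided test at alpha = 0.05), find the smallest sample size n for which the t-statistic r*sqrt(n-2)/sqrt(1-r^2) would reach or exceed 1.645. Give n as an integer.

Need r·√(n−2)/√(1−r²) ≥ 1.645
√(n−2) ≥ 1.645·√(1−0.4356) / 0.66 = 1.645·0.751266 / 0.66 = 1.8725
n−2 ≥ 3.5063  ⇒  n ≥ 5.5063
Smallest integer n = 6

6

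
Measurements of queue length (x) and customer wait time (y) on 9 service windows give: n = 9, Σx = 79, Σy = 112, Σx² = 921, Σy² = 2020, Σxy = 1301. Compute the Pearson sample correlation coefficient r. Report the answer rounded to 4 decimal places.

S_xy = nΣxy − ΣxΣy = 9·1301 − 79·112 = 11709 − 8848 = 2861
S_xx = nΣx² − (Σx)² = 9·921 − 79² = 8289 − 6241 = 2048
S_yy = nΣy² − (Σy)² = 9·2020 − 112² = 18180 − 12544 = 5636
r = S_xy / √(S_xx·S_yy) = 2861 / √(2048·5636) = 2861 / √11542528 = 2861 / 3397.4296 = 0.8421

0.8421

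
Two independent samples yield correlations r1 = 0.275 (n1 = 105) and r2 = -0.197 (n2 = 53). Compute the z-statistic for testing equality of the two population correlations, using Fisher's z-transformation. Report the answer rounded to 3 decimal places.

z1 = atanh(0.275) = 0.282265,  z2 = atanh(-0.197) = -0.199609
SE = √(1/(n1−3) + 1/(n2−3)) = √(1/102 + 1/50) = √(0.0098039 + 0.0200000) = √0.0298039 = 0.172638
z = (z1 − z2)/SE = (0.282265 − (-0.199609)) / 0.172638 = 0.481874 / 0.172638 = 2.791

2.791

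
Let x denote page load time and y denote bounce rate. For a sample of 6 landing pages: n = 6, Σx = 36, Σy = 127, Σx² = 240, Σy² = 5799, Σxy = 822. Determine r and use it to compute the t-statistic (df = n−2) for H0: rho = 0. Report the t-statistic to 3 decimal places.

0.450

Numerator: nΣxy − (Σx)(Σy) = 6·822 − (36)(127) = 360
Denominator: √[(nΣx²−(Σx)²)(nΣy²−(Σy)²)]
  nΣx²−(Σx)² = 6·240 − 1296 = 144;  nΣy²−(Σy)² = 6·5799 − 16129 = 18665
  √(144·18665) = √2687760 = 1639.4389
r = 360 / 1639.4389 = 0.2196
t = r·√(n−2)/√(1−r²) = 0.2196·√4 / √(1−0.048224) = 0.439200 / 0.975590 = 0.450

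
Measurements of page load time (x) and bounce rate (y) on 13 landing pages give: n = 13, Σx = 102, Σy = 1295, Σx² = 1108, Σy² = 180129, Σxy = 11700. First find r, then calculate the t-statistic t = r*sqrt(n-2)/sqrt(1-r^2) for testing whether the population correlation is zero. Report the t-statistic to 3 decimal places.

1.397

S_xy = nΣxy − ΣxΣy = 13·11700 − 102·1295 = 152100 − 132090 = 20010
S_xx = nΣx² − (Σx)² = 13·1108 − 102² = 14404 − 10404 = 4000
S_yy = nΣy² − (Σy)² = 13·180129 − 1295² = 2341677 − 1677025 = 664652
r = S_xy / √(S_xx·S_yy) = 20010 / √(4000·664652) = 20010 / √2658608000 = 20010 / 51561.6912 = 0.3881
t = r·√(n−2)/√(1−r²) = 0.3881·√11 / √(1−0.150622) = 1.287182 / 0.921617 = 1.397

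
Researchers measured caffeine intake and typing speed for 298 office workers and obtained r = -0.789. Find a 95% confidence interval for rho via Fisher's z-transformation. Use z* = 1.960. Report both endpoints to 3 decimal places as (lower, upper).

Fisher z: z_r = atanh(r) = ½·ln((1+(-0.789))/(1−(-0.789))) = -1.068777
SE(z) = 1/√(n−3) = 1/√295 = 0.058222
95% ⇒ z* = 1.960; margin = 1.960·0.058222 = 0.114115
CI on z-scale: (-1.182892, -0.954662)
Back-transform: tanh(-1.182892) = -0.828361, tanh(-0.954662) = -0.741886

(-0.828, -0.742)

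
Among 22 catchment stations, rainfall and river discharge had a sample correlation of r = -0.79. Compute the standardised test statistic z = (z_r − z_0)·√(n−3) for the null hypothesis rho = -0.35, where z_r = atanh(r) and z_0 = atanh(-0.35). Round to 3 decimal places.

z_r = atanh(-0.79) = -1.071432,  z_0 = atanh(-0.35) = -0.365444
SE = 1/√(n−3) = 1/√19 = 0.229416
z = (z_r − z_0)/SE = (-1.071432 − (-0.365444)) / 0.229416 = -0.705988 / 0.229416 = -3.077

-3.077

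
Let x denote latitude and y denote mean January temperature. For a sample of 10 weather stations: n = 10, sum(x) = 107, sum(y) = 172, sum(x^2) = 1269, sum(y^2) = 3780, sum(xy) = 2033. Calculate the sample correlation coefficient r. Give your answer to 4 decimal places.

Numerator: nΣxy − (Σx)(Σy) = 10·2033 − (107)(172) = 1926
Denominator: √[(nΣx²−(Σx)²)(nΣy²−(Σy)²)]
  nΣx²−(Σx)² = 10·1269 − 11449 = 1241;  nΣy²−(Σy)² = 10·3780 − 29584 = 8216
  √(1241·8216) = √10196056 = 3193.1264
r = 1926 / 3193.1264 = 0.6032

0.6032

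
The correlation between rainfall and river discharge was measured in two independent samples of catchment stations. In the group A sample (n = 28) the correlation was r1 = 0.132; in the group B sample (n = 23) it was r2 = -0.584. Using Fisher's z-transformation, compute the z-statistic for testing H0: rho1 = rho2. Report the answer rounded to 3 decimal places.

2.671

Fisher z-transforms: z1 = atanh(0.132) = 0.132775, z2 = atanh(-0.584) = -0.668512; difference d = 0.801287
Var(d) = 1/25 + 1/20 = 0.0400000 + 0.0500000 = 0.0900000
z = d/√Var(d) = 0.801287 / √0.0900000 = 0.801287 / 0.300000 = 2.671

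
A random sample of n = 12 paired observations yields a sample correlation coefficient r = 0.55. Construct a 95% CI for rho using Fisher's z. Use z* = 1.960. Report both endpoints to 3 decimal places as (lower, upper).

z_r = atanh(0.55) = 0.618381;  SE = 1/√(n−3) = 1/√9 = 0.333333
z-limits: 0.618381 ± 1.960·0.333333 = 0.618381 ± 0.653333 = [-0.034952, 1.271714]
ρ-limits: (tanh -0.034952, tanh 1.271714) = (-0.035, 0.854)

(-0.035, 0.854)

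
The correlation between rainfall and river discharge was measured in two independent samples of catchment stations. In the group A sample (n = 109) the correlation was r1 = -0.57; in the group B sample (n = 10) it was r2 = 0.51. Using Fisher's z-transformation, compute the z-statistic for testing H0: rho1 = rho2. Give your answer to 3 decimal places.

-3.101

Fisher z-transforms: z1 = atanh(-0.57) = -0.647523, z2 = atanh(0.51) = 0.562730; difference d = -1.210253
Var(d) = 1/106 + 1/7 = 0.0094340 + 0.1428571 = 0.1522911
z = d/√Var(d) = -1.210253 / √0.1522911 = -1.210253 / 0.390245 = -3.101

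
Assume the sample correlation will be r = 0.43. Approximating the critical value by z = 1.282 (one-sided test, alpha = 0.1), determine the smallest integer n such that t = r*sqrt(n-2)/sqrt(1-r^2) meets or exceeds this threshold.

Need r·√(n−2)/√(1−r²) ≥ 1.282
√(n−2) ≥ 1.282·√(1−0.1849) / 0.43 = 1.282·0.902829 / 0.43 = 2.6917
n−2 ≥ 7.2452  ⇒  n ≥ 9.2452
Smallest integer n = 10

10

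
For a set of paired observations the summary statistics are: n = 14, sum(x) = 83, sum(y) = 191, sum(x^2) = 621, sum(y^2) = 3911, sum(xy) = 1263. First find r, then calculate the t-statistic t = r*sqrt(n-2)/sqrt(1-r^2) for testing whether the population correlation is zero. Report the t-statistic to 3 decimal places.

1.164

Numerator: nΣxy − (Σx)(Σy) = 14·1263 − (83)(191) = 1829
Denominator: √[(nΣx²−(Σx)²)(nΣy²−(Σy)²)]
  nΣx²−(Σx)² = 14·621 − 6889 = 1805;  nΣy²−(Σy)² = 14·3911 − 36481 = 18273
  √(1805·18273) = √32982765 = 5743.0623
r = 1829 / 5743.0623 = 0.3185
t = r·√(n−2)/√(1−r²) = 0.3185·√12 / √(1−0.101442) = 1.103316 / 0.947923 = 1.164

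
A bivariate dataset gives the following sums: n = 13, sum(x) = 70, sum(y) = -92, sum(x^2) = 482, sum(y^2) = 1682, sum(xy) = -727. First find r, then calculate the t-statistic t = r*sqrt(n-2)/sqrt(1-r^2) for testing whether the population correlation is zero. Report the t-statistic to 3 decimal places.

-3.285

S_xy = nΣxy − ΣxΣy = 13·(-727) − 70·(-92) = -9451 − (-6440) = -3011
S_xx = nΣx² − (Σx)² = 13·482 − 70² = 6266 − 4900 = 1366
S_yy = nΣy² − (Σy)² = 13·1682 − (-92)² = 21866 − 8464 = 13402
r = S_xy / √(S_xx·S_yy) = -3011 / √(1366·13402) = -3011 / √18307132 = -3011 / 4278.6834 = -0.7037
t = r·√(n−2)/√(1−r²) = -0.7037·√11 / √(1−0.495194) = -2.333909 / 0.710497 = -3.285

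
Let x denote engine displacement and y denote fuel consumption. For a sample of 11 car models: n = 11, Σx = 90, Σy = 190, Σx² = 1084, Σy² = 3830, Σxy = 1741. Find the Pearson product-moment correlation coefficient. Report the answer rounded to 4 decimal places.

S_xy = nΣxy − ΣxΣy = 11·1741 − 90·190 = 19151 − 17100 = 2051
S_xx = nΣx² − (Σx)² = 11·1084 − 90² = 11924 − 8100 = 3824
S_yy = nΣy² − (Σy)² = 11·3830 − 190² = 42130 − 36100 = 6030
r = S_xy / √(S_xx·S_yy) = 2051 / √(3824·6030) = 2051 / √23058720 = 2051 / 4801.9496 = 0.4271

0.4271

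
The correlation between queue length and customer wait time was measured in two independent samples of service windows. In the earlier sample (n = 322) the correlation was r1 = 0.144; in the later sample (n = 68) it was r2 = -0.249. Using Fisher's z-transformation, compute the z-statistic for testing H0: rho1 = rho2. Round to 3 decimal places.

2.935

z1 = atanh(0.144) = 0.145008,  z2 = atanh(-0.249) = -0.254346
SE = √(1/(n1−3) + 1/(n2−3)) = √(1/319 + 1/65) = √(0.0031348 + 0.0153846) = √0.0185194 = 0.136086
z = (z1 − z2)/SE = (0.145008 − (-0.254346)) / 0.136086 = 0.399354 / 0.136086 = 2.935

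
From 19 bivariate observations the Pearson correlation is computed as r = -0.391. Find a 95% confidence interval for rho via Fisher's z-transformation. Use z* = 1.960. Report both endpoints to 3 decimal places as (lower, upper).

(-0.718, 0.077)

Fisher z: z_r = atanh(r) = ½·ln((1+(-0.391))/(1−(-0.391))) = -0.412980
SE(z) = 1/√(n−3) = 1/√16 = 0.250000
95% ⇒ z* = 1.960; margin = 1.960·0.250000 = 0.490000
CI on z-scale: (-0.902980, 0.077020)
Back-transform: tanh(-0.902980) = -0.717746, tanh(0.077020) = 0.076868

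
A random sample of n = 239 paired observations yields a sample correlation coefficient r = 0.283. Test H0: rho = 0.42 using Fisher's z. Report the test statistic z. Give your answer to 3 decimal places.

Fisher z: atanh(0.283) = 0.290940, atanh(0.42) = 0.447692
z = (z_r − z_0)·√(n−3) = (0.290940 − 0.447692)·√236 = -0.156752 · 15.362291 = -2.408

-2.408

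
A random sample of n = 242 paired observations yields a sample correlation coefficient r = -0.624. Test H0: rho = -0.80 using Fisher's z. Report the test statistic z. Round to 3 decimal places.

z_r = atanh(-0.624) = -0.731529,  z_0 = atanh(-0.80) = -1.098612
SE = 1/√(n−3) = 1/√239 = 0.064685
z = (z_r − z_0)/SE = (-0.731529 − (-1.098612)) / 0.064685 = 0.367083 / 0.064685 = 5.675

5.675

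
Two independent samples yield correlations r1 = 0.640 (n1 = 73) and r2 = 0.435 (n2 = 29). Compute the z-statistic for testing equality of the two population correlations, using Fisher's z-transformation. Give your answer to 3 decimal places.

z1 = atanh(0.640) = 0.758174,  z2 = atanh(0.435) = 0.466047
SE = √(1/(n1−3) + 1/(n2−3)) = √(1/70 + 1/26) = √(0.0142857 + 0.0384615) = √0.0527472 = 0.229668
z = (z1 − z2)/SE = (0.758174 − 0.466047) / 0.229668 = 0.292127 / 0.229668 = 1.272

1.272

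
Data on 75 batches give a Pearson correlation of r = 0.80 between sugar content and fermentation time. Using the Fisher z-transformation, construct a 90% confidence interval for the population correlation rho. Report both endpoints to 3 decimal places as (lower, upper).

(0.719, 0.860)

z_r = atanh(0.80) = 1.098612;  SE = 1/√(n−3) = 1/√72 = 0.117851
z-limits: 1.098612 ± 1.645·0.117851 = 1.098612 ± 0.193865 = [0.904747, 1.292477]
ρ-limits: (tanh 0.904747, tanh 1.292477) = (0.719, 0.860)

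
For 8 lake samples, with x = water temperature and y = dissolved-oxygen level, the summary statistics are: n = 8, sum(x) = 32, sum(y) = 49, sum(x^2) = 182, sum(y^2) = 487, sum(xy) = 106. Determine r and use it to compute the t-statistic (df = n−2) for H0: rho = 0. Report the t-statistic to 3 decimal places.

-4.940

S_xy = nΣxy − ΣxΣy = 8·106 − 32·49 = 848 − 1568 = -720
S_xx = nΣx² − (Σx)² = 8·182 − 32² = 1456 − 1024 = 432
S_yy = nΣy² − (Σy)² = 8·487 − 49² = 3896 − 2401 = 1495
r = S_xy / √(S_xx·S_yy) = -720 / √(432·1495) = -720 / √645840 = -720 / 803.6417 = -0.8959
t = r·√(n−2)/√(1−r²) = -0.8959·√6 / √(1−0.802637) = -2.194498 / 0.444256 = -4.940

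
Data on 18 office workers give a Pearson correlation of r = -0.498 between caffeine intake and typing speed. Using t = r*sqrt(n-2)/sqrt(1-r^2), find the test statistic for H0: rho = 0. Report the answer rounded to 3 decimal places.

-2.297

1 − r² = 1 − 0.248004 = 0.751996;  √(1−r²) = 0.867177
√(n−2) = √16 = 4.000000
t = r·√(n−2)/√(1−r²) = -0.498 · 4.000000 / 0.867177 = -2.297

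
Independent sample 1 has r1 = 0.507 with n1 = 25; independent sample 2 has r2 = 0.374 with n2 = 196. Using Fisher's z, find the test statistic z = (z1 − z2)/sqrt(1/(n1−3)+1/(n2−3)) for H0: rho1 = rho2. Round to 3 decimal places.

0.736

Fisher z-transforms: z1 = atanh(0.507) = 0.558684, z2 = atanh(0.374) = 0.393066; difference d = 0.165618
Var(d) = 1/22 + 1/193 = 0.0454545 + 0.0051813 = 0.0506358
z = d/√Var(d) = 0.165618 / √0.0506358 = 0.165618 / 0.225024 = 0.736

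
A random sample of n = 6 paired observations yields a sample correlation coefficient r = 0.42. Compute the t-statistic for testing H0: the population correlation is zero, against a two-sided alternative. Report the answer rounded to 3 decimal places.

1 − r² = 1 − 0.1764 = 0.8236;  √(1−r²) = 0.907524
√(n−2) = √4 = 2.000000
t = r·√(n−2)/√(1−r²) = 0.42 · 2.000000 / 0.907524 = 0.926

0.926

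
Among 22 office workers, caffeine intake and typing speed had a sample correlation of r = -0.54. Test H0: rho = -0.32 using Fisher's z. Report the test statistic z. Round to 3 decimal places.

-1.188

z_r = atanh(-0.54) = -0.604156,  z_0 = atanh(-0.32) = -0.331647
SE = 1/√(n−3) = 1/√19 = 0.229416
z = (z_r − z_0)/SE = (-0.604156 − (-0.331647)) / 0.229416 = -0.272509 / 0.229416 = -1.188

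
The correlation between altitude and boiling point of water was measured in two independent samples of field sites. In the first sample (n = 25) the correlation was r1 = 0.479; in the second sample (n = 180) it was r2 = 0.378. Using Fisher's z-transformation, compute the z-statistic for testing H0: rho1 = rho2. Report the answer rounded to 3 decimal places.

0.548

Fisher z-transforms: z1 = atanh(0.479) = 0.521686, z2 = atanh(0.378) = 0.397724; difference d = 0.123962
Var(d) = 1/22 + 1/177 = 0.0454545 + 0.0056497 = 0.0511042
z = d/√Var(d) = 0.123962 / √0.0511042 = 0.123962 / 0.226062 = 0.548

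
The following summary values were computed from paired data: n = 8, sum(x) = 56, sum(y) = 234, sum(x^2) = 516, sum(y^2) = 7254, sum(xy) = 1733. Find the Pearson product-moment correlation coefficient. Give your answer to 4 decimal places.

0.4216

Numerator: nΣxy − (Σx)(Σy) = 8·1733 − (56)(234) = 760
Denominator: √[(nΣx²−(Σx)²)(nΣy²−(Σy)²)]
  nΣx²−(Σx)² = 8·516 − 3136 = 992;  nΣy²−(Σy)² = 8·7254 − 54756 = 3276
  √(992·3276) = √3249792 = 1802.7179
r = 760 / 1802.7179 = 0.4216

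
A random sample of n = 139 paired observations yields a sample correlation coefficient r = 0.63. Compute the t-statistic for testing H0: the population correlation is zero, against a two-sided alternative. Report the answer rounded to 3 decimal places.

9.495

1 − r² = 1 − 0.3969 = 0.6031;  √(1−r²) = 0.776595
√(n−2) = √137 = 11.704700
t = r·√(n−2)/√(1−r²) = 0.63 · 11.704700 / 0.776595 = 9.495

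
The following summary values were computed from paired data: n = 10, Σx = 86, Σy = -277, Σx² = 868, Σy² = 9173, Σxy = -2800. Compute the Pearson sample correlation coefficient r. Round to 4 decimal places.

-0.9520

Numerator: nΣxy − (Σx)(Σy) = 10·(-2800) − (86)(-277) = -4178
Denominator: √[(nΣx²−(Σx)²)(nΣy²−(Σy)²)]
  nΣx²−(Σx)² = 10·868 − 7396 = 1284;  nΣy²−(Σy)² = 10·9173 − 76729 = 15001
  √(1284·15001) = √19261284 = 4388.7679
r = -4178 / 4388.7679 = -0.9520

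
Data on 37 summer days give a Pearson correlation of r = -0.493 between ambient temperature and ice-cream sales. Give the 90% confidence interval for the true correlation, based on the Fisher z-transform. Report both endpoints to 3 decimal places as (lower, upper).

z_r = atanh(-0.493) = -0.540016;  SE = 1/√(n−3) = 1/√34 = 0.171499
z-limits: -0.540016 ± 1.645·0.171499 = -0.540016 ± 0.282116 = [-0.822132, -0.257900]
ρ-limits: (tanh -0.822132, tanh -0.257900) = (-0.676, -0.252)

(-0.676, -0.252)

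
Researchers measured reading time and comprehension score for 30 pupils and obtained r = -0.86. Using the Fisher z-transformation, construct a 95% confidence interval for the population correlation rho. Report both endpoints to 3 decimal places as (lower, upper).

z_r = atanh(-0.86) = -1.293345;  SE = 1/√(n−3) = 1/√27 = 0.192450
z-limits: -1.293345 ± 1.960·0.192450 = -1.293345 ± 0.377202 = [-1.670547, -0.916143]
ρ-limits: (tanh -1.670547, tanh -0.916143) = (-0.932, -0.724)

(-0.932, -0.724)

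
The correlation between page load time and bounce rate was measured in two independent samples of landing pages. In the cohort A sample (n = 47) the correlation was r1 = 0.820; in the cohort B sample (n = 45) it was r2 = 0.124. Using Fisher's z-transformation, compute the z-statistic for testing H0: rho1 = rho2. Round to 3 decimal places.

Fisher z-transforms: z1 = atanh(0.820) = 1.156817, z2 = atanh(0.124) = 0.124641; difference d = 1.032176
Var(d) = 1/44 + 1/42 = 0.0227273 + 0.0238095 = 0.0465368
z = d/√Var(d) = 1.032176 / √0.0465368 = 1.032176 / 0.215724 = 4.785

4.785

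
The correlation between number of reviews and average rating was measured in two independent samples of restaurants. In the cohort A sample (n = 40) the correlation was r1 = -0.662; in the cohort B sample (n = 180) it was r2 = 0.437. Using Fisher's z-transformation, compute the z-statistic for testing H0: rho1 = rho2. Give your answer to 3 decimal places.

z1 = atanh(-0.662) = -0.796366,  z2 = atanh(0.437) = 0.468517
SE = √(1/(n1−3) + 1/(n2−3)) = √(1/37 + 1/177) = √(0.0270270 + 0.0056497) = √0.0326767 = 0.180767
z = (z1 − z2)/SE = (-0.796366 − 0.468517) / 0.180767 = -1.264883 / 0.180767 = -6.997

-6.997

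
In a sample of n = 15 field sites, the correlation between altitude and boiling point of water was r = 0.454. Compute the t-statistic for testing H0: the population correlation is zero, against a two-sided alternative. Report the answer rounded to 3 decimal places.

1.837

t = r·√(n−2) / √(1−r²) with r = 0.454, n = 15
  = 0.454·√13 / √(1 − 0.206116)
  = 0.454·3.605551 / 0.891002
  = 1.636920 / 0.891002 = 1.837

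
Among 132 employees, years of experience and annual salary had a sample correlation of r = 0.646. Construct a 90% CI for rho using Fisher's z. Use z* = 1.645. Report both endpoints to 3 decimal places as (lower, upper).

Fisher z: z_r = atanh(r) = ½·ln((1+0.646)/(1−0.646)) = 0.768403
SE(z) = 1/√(n−3) = 1/√129 = 0.088045
90% ⇒ z* = 1.645; margin = 1.645·0.088045 = 0.144834
CI on z-scale: (0.623569, 0.913237)
Back-transform: tanh(0.623569) = 0.553608, tanh(0.913237) = 0.722682

(0.554, 0.723)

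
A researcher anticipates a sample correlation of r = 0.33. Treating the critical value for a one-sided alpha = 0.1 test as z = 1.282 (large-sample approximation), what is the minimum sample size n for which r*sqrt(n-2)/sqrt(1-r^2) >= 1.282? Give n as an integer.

16

Need r·√(n−2)/√(1−r²) ≥ 1.282
√(n−2) ≥ 1.282·√(1−0.1089) / 0.33 = 1.282·0.943981 / 0.33 = 3.6672
n−2 ≥ 13.4484  ⇒  n ≥ 15.4484
Smallest integer n = 16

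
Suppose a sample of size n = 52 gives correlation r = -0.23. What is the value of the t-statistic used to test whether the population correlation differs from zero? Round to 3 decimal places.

-1.671

t = r·√(n−2) / √(1−r²) with r = -0.23, n = 52
  = -0.23·√50 / √(1 − 0.0529)
  = -0.23·7.071068 / 0.973191
  = -1.626346 / 0.973191 = -1.671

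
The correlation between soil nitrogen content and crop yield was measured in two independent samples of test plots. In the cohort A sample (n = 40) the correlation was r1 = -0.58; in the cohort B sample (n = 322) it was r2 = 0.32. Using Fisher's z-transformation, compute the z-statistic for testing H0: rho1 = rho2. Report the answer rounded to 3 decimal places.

-5.724

Fisher z-transforms: z1 = atanh(-0.58) = -0.662463, z2 = atanh(0.32) = 0.331647; difference d = -0.994110
Var(d) = 1/37 + 1/319 = 0.0270270 + 0.0031348 = 0.0301618
z = d/√Var(d) = -0.994110 / √0.0301618 = -0.994110 / 0.173672 = -5.724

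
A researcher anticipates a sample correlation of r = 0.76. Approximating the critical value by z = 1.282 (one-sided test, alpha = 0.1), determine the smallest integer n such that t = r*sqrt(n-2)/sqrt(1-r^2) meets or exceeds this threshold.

4

Need r·√(n−2)/√(1−r²) ≥ 1.282
√(n−2) ≥ 1.282·√(1−0.5776) / 0.76 = 1.282·0.649923 / 0.76 = 1.0963
n−2 ≥ 1.2019  ⇒  n ≥ 3.2019
Smallest integer n = 4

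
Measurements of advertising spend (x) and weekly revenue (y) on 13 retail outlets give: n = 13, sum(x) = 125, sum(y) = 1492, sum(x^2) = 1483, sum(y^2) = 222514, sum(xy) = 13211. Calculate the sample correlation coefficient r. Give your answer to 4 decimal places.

Numerator: nΣxy − (Σx)(Σy) = 13·13211 − (125)(1492) = -14757
Denominator: √[(nΣx²−(Σx)²)(nΣy²−(Σy)²)]
  nΣx²−(Σx)² = 13·1483 − 15625 = 3654;  nΣy²−(Σy)² = 13·222514 − 2226064 = 666618
  √(3654·666618) = √2435822172 = 49354.0492
r = -14757 / 49354.0492 = -0.2990

-0.2990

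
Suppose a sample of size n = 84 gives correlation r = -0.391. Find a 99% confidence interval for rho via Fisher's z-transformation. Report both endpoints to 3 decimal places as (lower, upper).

Fisher z: z_r = atanh(r) = ½·ln((1+(-0.391))/(1−(-0.391))) = -0.412980
SE(z) = 1/√(n−3) = 1/√81 = 0.111111
99% ⇒ z* = 2.576; margin = 2.576·0.111111 = 0.286222
CI on z-scale: (-0.699202, -0.126758)
Back-transform: tanh(-0.699202) = -0.603861, tanh(-0.126758) = -0.126083

(-0.604, -0.126)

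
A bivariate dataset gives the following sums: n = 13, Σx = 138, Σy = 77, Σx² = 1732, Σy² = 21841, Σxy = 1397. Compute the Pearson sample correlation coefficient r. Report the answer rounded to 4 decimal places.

0.2425

S_xy = nΣxy − ΣxΣy = 13·1397 − 138·77 = 18161 − 10626 = 7535
S_xx = nΣx² − (Σx)² = 13·1732 − 138² = 22516 − 19044 = 3472
S_yy = nΣy² − (Σy)² = 13·21841 − 77² = 283933 − 5929 = 278004
r = S_xy / √(S_xx·S_yy) = 7535 / √(3472·278004) = 7535 / √965229888 = 7535 / 31068.1491 = 0.2425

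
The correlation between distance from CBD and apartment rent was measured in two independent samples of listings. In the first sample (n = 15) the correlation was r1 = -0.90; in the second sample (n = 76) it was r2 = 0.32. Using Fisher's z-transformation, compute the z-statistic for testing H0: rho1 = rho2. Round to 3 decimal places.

-5.791

Fisher z-transforms: z1 = atanh(-0.90) = -1.472219, z2 = atanh(0.32) = 0.331647; difference d = -1.803866
Var(d) = 1/12 + 1/73 = 0.0833333 + 0.0136986 = 0.0970319
z = d/√Var(d) = -1.803866 / √0.0970319 = -1.803866 / 0.311499 = -5.791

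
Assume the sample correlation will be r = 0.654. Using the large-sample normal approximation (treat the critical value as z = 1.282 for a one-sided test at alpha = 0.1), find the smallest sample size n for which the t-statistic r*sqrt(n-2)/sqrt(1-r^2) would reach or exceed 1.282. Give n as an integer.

5

r√(n−2)/√(1−r²) ≥ 1.282  ⇔  n−2 ≥ (1.282)²·(1−r²)/r²
(1−r²)/r² = (1−0.427716)/0.427716 = 1.3380
n ≥ 2 + 1.643524·1.3380 = 2 + 2.1990 = 4.1990
⌈4.1990⌉ = 5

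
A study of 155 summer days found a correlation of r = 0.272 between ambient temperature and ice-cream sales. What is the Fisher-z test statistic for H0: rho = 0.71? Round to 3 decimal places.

z_r = atanh(0.272) = 0.279022,  z_0 = atanh(0.71) = 0.887184
SE = 1/√(n−3) = 1/√152 = 0.081111
z = (z_r − z_0)/SE = (0.279022 − 0.887184) / 0.081111 = -0.608162 / 0.081111 = -7.498

-7.498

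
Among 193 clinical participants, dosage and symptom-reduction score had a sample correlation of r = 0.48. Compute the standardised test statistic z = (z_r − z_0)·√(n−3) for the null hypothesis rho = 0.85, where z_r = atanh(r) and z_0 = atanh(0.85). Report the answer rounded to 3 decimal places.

z_r = atanh(0.48) = 0.522984,  z_0 = atanh(0.85) = 1.256153
SE = 1/√(n−3) = 1/√190 = 0.072548
z = (z_r − z_0)/SE = (0.522984 − 1.256153) / 0.072548 = -0.733169 / 0.072548 = -10.106

-10.106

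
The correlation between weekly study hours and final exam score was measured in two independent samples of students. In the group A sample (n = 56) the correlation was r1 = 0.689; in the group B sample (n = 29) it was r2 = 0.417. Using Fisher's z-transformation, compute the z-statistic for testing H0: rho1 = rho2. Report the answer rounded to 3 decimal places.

Fisher z-transforms: z1 = atanh(0.689) = 0.846050, z2 = atanh(0.417) = 0.444055; difference d = 0.401995
Var(d) = 1/53 + 1/26 = 0.0188679 + 0.0384615 = 0.0573294
z = d/√Var(d) = 0.401995 / √0.0573294 = 0.401995 / 0.239436 = 1.679

1.679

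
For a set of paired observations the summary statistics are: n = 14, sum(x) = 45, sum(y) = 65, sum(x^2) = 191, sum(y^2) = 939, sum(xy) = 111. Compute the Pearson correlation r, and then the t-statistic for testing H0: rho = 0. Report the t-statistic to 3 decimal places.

-2.402

S_xy = nΣxy − ΣxΣy = 14·111 − 45·65 = 1554 − 2925 = -1371
S_xx = nΣx² − (Σx)² = 14·191 − 45² = 2674 − 2025 = 649
S_yy = nΣy² − (Σy)² = 14·939 − 65² = 13146 − 4225 = 8921
r = S_xy / √(S_xx·S_yy) = -1371 / √(649·8921) = -1371 / √5789729 = -1371 / 2406.1856 = -0.5698
t = r·√(n−2)/√(1−r²) = -0.5698·√12 / √(1−0.324672) = -1.973845 / 0.821783 = -2.402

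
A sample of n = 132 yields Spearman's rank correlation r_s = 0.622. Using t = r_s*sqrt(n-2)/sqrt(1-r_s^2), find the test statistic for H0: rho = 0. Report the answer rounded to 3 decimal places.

1 − r_s² = 1 − 0.386884 = 0.613116;  √(1−r_s²) = 0.783017
√(n−2) = √130 = 11.401754
t = r_s·√(n−2)/√(1−r_s²) = 0.622 · 11.401754 / 0.783017 = 9.057

9.057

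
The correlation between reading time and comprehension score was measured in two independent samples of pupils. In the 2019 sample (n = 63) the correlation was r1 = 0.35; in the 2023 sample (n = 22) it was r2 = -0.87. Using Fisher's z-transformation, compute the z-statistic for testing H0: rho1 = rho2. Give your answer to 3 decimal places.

6.452

z1 = atanh(0.35) = 0.365444,  z2 = atanh(-0.87) = -1.333080
SE = √(1/(n1−3) + 1/(n2−3)) = √(1/60 + 1/19) = √(0.0166667 + 0.0526316) = √0.0692983 = 0.263246
z = (z1 − z2)/SE = (0.365444 − (-1.333080)) / 0.263246 = 1.698524 / 0.263246 = 6.452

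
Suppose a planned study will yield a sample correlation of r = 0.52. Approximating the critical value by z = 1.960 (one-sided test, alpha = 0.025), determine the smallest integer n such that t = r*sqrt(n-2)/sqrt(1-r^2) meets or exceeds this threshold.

13

Need r·√(n−2)/√(1−r²) ≥ 1.960
√(n−2) ≥ 1.960·√(1−0.2704) / 0.52 = 1.960·0.854166 / 0.52 = 3.2195
n−2 ≥ 10.3652  ⇒  n ≥ 12.3652
Smallest integer n = 13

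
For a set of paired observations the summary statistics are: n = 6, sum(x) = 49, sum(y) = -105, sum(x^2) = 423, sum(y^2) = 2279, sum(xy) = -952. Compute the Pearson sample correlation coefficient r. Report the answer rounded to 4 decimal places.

-0.9412

Numerator: nΣxy − (Σx)(Σy) = 6·(-952) − (49)(-105) = -567
Denominator: √[(nΣx²−(Σx)²)(nΣy²−(Σy)²)]
  nΣx²−(Σx)² = 6·423 − 2401 = 137;  nΣy²−(Σy)² = 6·2279 − 11025 = 2649
  √(137·2649) = √362913 = 602.4226
r = -567 / 602.4226 = -0.9412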